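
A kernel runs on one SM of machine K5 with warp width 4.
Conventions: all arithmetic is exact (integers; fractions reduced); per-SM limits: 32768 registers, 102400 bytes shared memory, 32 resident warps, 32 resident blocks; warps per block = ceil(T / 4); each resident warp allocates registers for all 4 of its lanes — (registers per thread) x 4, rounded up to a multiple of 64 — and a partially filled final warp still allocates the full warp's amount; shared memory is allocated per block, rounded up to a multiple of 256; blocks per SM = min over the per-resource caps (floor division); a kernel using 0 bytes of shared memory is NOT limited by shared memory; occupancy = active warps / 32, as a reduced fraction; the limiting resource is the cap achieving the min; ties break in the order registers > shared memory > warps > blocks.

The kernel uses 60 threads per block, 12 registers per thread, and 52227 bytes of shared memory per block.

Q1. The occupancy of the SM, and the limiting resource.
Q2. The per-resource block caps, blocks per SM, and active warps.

Answer: occupancy 15/32, limited by shared memory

registers: 34 blocks
shared memory: 1 block
warps: 2 blocks
blocks: 32 blocks

Answer: 1 block, 15 active warps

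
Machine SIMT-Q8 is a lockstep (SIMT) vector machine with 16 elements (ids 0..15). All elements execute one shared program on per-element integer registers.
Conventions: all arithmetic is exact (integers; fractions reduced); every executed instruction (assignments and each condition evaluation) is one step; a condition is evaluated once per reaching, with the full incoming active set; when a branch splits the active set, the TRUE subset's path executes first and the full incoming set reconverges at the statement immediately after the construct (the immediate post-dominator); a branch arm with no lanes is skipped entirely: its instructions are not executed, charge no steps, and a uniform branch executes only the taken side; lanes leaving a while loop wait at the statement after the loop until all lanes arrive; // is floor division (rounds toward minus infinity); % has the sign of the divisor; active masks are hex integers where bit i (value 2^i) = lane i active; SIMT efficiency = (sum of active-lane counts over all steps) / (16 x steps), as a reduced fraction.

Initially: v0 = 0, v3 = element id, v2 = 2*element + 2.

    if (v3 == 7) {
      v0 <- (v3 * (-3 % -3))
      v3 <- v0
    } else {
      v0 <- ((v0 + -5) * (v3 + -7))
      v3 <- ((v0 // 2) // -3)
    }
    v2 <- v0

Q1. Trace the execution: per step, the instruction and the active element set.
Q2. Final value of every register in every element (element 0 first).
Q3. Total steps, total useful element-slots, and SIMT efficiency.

step 0: eval (v3 == 7)               0xffff
step 1: v0 <- (v3 * (-3 % -3))       0x0080
step 2: v3 <- v0                     0x0080
step 3: v0 <- ((v0 + -5) * (v3 + -7)) 0xff7f
step 4: v3 <- ((v0 // 2) // -3)      0xff7f
step 5: v2 <- v0                     0xffff

Answer: 6 steps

v0: 35,30,25,20,15,10,5,0,-5,-10,-15,-20,-25,-30,-35,-40
v3: -6,-5,-4,-4,-3,-2,-1,0,1,1,2,3,4,5,6,6
v2: 35,30,25,20,15,10,5,0,-5,-10,-15,-20,-25,-30,-35,-40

steps = 6; useful = 64; efficiency = 64/96 = 2/3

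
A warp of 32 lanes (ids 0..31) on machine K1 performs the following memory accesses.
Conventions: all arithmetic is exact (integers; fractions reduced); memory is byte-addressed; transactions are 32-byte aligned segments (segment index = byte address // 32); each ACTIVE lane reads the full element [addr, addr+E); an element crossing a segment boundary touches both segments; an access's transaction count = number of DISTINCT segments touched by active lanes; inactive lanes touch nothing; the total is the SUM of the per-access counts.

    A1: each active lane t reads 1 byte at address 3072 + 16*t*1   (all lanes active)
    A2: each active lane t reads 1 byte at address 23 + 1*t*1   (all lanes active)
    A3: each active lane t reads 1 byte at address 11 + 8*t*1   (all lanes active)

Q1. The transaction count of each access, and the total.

A1: 16 transactions
A2: 2 transactions
A3: 9 transactions

Answer: 16,2,9; total 27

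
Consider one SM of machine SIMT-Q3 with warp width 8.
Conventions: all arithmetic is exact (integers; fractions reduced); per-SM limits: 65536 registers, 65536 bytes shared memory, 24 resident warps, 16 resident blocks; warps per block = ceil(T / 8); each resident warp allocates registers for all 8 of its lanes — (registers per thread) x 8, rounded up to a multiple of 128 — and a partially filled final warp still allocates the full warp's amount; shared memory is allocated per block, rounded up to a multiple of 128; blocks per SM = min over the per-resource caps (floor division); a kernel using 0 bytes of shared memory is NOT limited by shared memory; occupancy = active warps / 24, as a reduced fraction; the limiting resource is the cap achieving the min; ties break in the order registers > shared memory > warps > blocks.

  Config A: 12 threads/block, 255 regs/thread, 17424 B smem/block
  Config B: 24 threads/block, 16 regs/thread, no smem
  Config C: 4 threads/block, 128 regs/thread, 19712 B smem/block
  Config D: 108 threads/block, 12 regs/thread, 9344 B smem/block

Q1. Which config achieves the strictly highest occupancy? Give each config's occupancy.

occupancies: A 1/4, B 1, C 1/8, D 7/12

Answer: B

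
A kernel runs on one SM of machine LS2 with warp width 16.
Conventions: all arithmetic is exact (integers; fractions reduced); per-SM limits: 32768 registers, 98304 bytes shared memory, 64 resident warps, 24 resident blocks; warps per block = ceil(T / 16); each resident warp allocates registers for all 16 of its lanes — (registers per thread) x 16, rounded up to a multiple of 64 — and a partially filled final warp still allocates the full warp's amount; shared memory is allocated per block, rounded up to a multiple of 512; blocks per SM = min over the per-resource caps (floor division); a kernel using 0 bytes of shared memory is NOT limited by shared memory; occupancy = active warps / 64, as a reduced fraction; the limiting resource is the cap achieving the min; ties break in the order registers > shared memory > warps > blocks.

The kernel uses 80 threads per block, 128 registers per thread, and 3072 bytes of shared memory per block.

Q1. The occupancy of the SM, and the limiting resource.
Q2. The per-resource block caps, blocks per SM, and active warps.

Answer: occupancy 15/64, limited by registers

registers: 3 blocks
shared memory: 32 blocks
warps: 12 blocks
blocks: 24 blocks

Answer: 3 blocks, 15 active warps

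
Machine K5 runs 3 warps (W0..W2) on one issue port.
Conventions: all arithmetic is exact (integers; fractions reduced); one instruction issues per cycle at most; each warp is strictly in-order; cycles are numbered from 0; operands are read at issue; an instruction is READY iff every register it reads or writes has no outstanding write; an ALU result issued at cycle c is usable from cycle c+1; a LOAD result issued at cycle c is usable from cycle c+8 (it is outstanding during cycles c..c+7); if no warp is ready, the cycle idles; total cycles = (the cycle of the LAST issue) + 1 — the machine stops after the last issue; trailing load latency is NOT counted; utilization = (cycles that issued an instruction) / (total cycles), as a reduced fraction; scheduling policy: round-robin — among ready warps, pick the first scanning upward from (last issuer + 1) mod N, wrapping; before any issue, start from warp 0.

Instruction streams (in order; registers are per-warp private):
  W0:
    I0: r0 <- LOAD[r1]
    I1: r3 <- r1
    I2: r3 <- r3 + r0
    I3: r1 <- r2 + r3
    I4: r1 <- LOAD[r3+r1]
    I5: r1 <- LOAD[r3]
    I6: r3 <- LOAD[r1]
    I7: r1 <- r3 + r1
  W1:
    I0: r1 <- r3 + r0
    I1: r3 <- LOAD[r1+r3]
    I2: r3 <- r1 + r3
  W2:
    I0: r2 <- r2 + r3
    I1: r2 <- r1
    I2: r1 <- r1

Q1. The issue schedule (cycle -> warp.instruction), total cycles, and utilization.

cycle 0: W0.I0
cycle 1: W1.I0
cycle 2: W2.I0
cycle 3: W0.I1
cycle 4: W1.I1
cycle 5: W2.I1
cycle 6: W2.I2
cycle 7: idle
cycle 8: W0.I2
cycle 9: W0.I3
cycle 10: W0.I4
cycle 11: idle
cycle 12: W1.I2
cycle 13: idle
cycle 14: idle
cycle 15: idle
cycle 16: idle
cycle 17: idle
cycle 18: W0.I5
cycle 19: idle
cycle 20: idle
cycle 21: idle
cycle 22: idle
cycle 23: idle
cycle 24: idle
cycle 25: idle
cycle 26: W0.I6
cycle 27: idle
cycle 28: idle
cycle 29: idle
cycle 30: idle
cycle 31: idle
cycle 32: idle
cycle 33: idle
cycle 34: W0.I7

Answer: 35 cycles, utilization 2/5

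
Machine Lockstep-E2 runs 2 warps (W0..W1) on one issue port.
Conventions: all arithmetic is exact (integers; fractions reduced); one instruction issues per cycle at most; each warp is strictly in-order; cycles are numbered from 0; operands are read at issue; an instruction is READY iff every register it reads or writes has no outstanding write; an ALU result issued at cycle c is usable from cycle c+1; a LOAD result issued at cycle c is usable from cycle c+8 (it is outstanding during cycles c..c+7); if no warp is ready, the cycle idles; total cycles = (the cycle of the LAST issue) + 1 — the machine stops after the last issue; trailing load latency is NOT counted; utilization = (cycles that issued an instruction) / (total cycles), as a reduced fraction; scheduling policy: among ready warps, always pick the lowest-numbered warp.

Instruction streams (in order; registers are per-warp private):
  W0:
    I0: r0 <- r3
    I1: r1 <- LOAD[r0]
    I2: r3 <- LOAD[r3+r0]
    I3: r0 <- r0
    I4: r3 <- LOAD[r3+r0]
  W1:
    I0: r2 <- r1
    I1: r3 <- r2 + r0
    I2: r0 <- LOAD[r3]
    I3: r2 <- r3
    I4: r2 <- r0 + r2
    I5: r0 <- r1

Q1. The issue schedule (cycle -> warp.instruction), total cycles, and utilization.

cycle 0: W0.I0
cycle 1: W0.I1
cycle 2: W0.I2
cycle 3: W0.I3
cycle 4: W1.I0
cycle 5: W1.I1
cycle 6: W1.I2
cycle 7: W1.I3
cycle 8: idle
cycle 9: idle
cycle 10: W0.I4
cycle 11: idle
cycle 12: idle
cycle 13: idle
cycle 14: W1.I4
cycle 15: W1.I5

Answer: 16 cycles, utilization 11/16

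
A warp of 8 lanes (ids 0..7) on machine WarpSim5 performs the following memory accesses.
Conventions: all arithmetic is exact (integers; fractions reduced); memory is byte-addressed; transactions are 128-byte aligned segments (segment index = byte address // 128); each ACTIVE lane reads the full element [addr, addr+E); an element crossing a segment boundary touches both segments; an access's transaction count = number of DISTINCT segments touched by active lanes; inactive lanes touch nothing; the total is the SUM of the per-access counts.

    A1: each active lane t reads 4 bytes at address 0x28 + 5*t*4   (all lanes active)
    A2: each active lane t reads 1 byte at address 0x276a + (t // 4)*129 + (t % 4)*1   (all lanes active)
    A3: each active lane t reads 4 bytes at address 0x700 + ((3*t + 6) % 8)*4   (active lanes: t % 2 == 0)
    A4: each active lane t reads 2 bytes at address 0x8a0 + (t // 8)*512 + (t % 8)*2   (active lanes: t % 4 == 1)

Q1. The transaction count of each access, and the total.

A1: 2 transactions
A2: 2 transactions
A3: 1 transaction
A4: 1 transaction

Answer: 2,2,1,1; total 6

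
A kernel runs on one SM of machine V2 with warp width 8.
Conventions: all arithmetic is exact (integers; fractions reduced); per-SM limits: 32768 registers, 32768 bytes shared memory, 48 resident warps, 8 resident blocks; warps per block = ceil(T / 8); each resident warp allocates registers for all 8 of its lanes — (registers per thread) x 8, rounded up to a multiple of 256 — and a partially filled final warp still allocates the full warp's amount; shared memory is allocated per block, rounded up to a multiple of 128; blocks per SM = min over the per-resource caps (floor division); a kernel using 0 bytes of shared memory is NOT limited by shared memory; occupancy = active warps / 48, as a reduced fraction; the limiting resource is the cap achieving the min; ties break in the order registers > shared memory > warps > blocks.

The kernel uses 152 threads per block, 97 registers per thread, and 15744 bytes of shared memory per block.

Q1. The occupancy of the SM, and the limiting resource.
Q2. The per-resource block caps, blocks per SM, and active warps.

Answer: occupancy 19/48, limited by registers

registers: 1 block
shared memory: 2 blocks
warps: 2 blocks
blocks: 8 blocks

Answer: 1 block, 19 active warps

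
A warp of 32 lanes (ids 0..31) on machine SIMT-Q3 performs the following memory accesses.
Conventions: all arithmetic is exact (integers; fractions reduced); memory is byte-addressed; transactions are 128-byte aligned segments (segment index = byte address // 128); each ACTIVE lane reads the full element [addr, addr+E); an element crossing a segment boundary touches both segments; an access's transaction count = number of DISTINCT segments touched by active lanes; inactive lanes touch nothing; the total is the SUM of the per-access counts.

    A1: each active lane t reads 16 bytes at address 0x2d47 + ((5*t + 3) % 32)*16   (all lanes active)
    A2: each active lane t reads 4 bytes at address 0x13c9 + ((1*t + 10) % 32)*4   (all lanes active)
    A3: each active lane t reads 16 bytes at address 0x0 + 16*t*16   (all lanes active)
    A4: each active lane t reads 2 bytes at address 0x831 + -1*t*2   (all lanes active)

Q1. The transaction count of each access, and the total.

A1: 5 transactions
A2: 2 transactions
A3: 32 transactions
A4: 2 transactions

Answer: 5,2,32,2; total 41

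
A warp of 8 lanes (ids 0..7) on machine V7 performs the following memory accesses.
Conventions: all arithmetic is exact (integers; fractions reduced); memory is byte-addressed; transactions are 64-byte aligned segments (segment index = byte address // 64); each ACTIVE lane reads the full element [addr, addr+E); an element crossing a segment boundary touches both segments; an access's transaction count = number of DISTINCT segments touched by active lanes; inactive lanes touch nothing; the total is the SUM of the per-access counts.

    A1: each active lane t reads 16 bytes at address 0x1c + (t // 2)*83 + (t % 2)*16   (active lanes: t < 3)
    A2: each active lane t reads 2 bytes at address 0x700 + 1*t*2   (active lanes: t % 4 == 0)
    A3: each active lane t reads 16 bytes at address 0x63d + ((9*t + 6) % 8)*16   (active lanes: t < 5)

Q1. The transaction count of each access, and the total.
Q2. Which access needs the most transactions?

A1: 2 transactions
A2: 1 transaction
A3: 3 transactions

Answer: 2,1,3; total 6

Answer: A3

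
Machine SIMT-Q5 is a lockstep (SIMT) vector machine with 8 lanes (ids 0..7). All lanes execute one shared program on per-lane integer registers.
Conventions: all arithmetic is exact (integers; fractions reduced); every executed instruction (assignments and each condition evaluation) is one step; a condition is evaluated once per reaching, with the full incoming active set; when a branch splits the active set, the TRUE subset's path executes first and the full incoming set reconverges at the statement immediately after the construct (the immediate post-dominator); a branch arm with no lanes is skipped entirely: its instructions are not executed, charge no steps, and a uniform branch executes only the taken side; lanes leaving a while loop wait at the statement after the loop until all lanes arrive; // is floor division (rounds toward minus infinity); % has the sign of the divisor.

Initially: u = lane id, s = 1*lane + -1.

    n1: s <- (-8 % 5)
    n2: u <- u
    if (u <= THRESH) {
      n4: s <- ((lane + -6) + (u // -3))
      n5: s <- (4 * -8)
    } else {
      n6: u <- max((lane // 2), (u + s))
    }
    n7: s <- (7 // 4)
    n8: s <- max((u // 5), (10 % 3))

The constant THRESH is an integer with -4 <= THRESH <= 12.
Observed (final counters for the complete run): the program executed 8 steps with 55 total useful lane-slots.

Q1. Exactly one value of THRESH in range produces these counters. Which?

Answer: THRESH = 6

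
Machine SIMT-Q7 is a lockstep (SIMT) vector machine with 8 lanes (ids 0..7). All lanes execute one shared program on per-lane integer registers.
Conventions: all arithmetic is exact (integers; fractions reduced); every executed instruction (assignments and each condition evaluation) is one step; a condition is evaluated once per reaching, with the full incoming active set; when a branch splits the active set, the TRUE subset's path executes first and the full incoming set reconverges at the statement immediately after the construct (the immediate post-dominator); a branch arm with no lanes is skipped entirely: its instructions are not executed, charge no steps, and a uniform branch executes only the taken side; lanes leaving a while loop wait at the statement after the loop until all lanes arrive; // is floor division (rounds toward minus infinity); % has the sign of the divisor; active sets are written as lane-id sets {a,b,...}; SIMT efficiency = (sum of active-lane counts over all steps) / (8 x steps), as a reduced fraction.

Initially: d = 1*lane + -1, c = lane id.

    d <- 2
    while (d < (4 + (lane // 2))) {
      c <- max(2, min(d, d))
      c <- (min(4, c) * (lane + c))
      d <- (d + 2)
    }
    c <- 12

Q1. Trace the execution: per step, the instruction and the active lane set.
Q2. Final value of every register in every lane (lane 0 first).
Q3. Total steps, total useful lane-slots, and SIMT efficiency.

step 0: d <- 2                       {0,1,2,3,4,5,6,7}
step 1: eval (d < (4 + (lane // 2))) {0,1,2,3,4,5,6,7}
step 2: c <- max(2, min(d, d))       {0,1,2,3,4,5,6,7}
step 3: c <- (min(4, c) * (lane + c)) {0,1,2,3,4,5,6,7}
step 4: d <- (d + 2)                 {0,1,2,3,4,5,6,7}
step 5: eval (d < (4 + (lane // 2))) {0,1,2,3,4,5,6,7}
step 6: c <- max(2, min(d, d))       {2,3,4,5,6,7}
step 7: c <- (min(4, c) * (lane + c)) {2,3,4,5,6,7}
step 8: d <- (d + 2)                 {2,3,4,5,6,7}
step 9: eval (d < (4 + (lane // 2))) {2,3,4,5,6,7}
step 10: c <- max(2, min(d, d))       {6,7}
step 11: c <- (min(4, c) * (lane + c)) {6,7}
step 12: d <- (d + 2)                 {6,7}
step 13: eval (d < (4 + (lane // 2))) {6,7}
step 14: c <- 12                      {0,1,2,3,4,5,6,7}

Answer: 15 steps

d: 4,4,6,6,6,6,8,8
c: 12,12,12,12,12,12,12,12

steps = 15; useful = 88; efficiency = 88/120 = 11/15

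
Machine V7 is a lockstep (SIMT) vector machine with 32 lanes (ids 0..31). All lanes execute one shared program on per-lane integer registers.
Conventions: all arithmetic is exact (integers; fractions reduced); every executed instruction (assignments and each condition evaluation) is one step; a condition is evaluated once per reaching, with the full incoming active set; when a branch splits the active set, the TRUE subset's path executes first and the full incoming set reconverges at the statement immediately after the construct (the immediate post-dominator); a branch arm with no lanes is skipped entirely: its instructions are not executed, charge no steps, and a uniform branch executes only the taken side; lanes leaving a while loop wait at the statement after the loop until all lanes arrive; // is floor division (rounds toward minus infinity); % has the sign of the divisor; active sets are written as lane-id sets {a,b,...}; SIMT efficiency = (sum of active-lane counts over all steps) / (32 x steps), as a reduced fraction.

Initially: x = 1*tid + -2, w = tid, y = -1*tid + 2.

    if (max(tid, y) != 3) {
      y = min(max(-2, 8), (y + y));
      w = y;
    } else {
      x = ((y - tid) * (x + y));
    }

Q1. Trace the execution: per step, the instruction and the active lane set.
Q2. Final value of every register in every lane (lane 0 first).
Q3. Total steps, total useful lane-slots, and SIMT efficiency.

step 0: eval (max(tid, y) != 3)      {0,1,2,3,4,5,6,7,8,9,10,11,12,13,14,15,16,17,18,19,20,21,22,23,24,25,26,27,28,29,30,31}
step 1: y <- min(max(-2, 8), (y + y)) {0,1,2,4,5,6,7,8,9,10,11,12,13,14,15,16,17,18,19,20,21,22,23,24,25,26,27,28,29,30,31}
step 2: w <- y                       {0,1,2,4,5,6,7,8,9,10,11,12,13,14,15,16,17,18,19,20,21,22,23,24,25,26,27,28,29,30,31}
step 3: x <- ((y - tid) * (x + y))   {3}

Answer: 4 steps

x: -2,-1,0,0,2,3,4,5,6,7,8,9,10,11,12,13,14,15,16,17,18,19,20,21,22,23,24,25,26,27,28,29
w: 4,2,0,3,-4,-6,-8,-10,-12,-14,-16,-18,-20,-22,-24,-26,-28,-30,-32,-34,-36,-38,-40,-42,-44,-46,-48,-50,-52,-54,-56,-58
y: 4,2,0,-1,-4,-6,-8,-10,-12,-14,-16,-18,-20,-22,-24,-26,-28,-30,-32,-34,-36,-38,-40,-42,-44,-46,-48,-50,-52,-54,-56,-58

steps = 4; useful = 95; efficiency = 95/128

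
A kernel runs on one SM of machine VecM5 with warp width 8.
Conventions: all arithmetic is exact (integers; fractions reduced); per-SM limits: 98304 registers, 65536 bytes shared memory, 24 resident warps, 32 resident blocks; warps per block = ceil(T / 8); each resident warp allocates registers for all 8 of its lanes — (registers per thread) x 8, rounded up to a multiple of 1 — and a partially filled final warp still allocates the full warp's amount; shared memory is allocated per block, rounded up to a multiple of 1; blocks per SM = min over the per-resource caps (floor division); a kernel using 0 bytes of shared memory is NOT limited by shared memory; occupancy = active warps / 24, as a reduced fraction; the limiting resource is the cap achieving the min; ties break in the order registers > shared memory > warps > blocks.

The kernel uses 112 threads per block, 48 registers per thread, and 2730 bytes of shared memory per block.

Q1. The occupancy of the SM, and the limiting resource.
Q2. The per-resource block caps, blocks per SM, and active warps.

Answer: occupancy 7/12, limited by warps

registers: 18 blocks
shared memory: 24 blocks
warps: 1 block
blocks: 32 blocks

Answer: 1 block, 14 active warps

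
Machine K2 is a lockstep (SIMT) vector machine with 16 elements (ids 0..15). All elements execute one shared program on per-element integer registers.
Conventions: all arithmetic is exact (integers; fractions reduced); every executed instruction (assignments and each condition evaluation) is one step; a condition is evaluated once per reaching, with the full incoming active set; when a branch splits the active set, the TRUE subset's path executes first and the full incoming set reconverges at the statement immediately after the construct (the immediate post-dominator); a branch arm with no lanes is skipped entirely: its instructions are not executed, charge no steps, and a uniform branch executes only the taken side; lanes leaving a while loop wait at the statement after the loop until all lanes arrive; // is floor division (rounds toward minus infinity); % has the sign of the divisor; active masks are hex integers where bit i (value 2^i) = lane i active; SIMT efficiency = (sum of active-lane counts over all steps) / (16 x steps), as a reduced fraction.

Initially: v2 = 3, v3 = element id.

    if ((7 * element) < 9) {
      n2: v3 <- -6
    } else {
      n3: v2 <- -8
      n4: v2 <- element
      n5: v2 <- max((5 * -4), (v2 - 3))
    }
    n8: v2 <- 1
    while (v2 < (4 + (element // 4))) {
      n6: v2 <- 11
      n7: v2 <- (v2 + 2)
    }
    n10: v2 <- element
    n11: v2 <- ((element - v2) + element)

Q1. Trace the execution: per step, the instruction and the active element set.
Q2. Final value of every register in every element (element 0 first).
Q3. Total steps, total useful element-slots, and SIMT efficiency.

step 0: eval ((7 * element) < 9)     0xffff
step 1: v3 <- -6                     0x0003
step 2: v2 <- -8                     0xfffc
step 3: v2 <- element                0xfffc
step 4: v2 <- max((5 * -4), (v2 - 3)) 0xfffc
step 5: v2 <- 1                      0xffff
step 6: eval (v2 < (4 + (element // 4))) 0xffff
step 7: v2 <- 11                     0xffff
step 8: v2 <- (v2 + 2)               0xffff
step 9: eval (v2 < (4 + (element // 4))) 0xffff
step 10: v2 <- element                0xffff
step 11: v2 <- ((element - v2) + element) 0xffff

Answer: 12 steps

v2: 0,1,2,3,4,5,6,7,8,9,10,11,12,13,14,15
v3: -6,-6,2,3,4,5,6,7,8,9,10,11,12,13,14,15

steps = 12; useful = 172; efficiency = 172/192 = 43/48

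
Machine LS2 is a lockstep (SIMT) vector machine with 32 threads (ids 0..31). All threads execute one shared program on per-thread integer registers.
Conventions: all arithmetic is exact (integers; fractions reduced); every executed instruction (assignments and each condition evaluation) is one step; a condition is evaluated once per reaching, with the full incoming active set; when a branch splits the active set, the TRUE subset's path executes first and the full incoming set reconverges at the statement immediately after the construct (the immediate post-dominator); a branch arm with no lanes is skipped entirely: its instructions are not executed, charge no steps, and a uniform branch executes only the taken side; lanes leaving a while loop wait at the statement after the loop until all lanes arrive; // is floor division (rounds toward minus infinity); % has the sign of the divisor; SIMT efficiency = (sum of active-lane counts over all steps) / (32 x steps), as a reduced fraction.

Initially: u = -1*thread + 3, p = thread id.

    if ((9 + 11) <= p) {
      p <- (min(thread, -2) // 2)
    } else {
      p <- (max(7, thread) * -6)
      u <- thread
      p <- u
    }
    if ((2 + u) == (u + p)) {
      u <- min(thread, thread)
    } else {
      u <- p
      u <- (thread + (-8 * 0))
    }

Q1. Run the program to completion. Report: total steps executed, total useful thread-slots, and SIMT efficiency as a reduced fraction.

Answer: 9 steps, 199 useful, 199/288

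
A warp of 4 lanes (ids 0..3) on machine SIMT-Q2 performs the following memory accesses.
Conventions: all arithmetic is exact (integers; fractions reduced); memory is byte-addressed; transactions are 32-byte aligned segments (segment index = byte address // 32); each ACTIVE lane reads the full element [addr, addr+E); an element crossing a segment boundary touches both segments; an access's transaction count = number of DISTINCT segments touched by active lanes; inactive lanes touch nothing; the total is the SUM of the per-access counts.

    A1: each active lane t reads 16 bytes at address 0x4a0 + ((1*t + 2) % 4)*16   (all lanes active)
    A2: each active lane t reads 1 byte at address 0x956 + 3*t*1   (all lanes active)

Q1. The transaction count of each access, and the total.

A1: 2 transactions
A2: 1 transaction

Answer: 2,1; total 3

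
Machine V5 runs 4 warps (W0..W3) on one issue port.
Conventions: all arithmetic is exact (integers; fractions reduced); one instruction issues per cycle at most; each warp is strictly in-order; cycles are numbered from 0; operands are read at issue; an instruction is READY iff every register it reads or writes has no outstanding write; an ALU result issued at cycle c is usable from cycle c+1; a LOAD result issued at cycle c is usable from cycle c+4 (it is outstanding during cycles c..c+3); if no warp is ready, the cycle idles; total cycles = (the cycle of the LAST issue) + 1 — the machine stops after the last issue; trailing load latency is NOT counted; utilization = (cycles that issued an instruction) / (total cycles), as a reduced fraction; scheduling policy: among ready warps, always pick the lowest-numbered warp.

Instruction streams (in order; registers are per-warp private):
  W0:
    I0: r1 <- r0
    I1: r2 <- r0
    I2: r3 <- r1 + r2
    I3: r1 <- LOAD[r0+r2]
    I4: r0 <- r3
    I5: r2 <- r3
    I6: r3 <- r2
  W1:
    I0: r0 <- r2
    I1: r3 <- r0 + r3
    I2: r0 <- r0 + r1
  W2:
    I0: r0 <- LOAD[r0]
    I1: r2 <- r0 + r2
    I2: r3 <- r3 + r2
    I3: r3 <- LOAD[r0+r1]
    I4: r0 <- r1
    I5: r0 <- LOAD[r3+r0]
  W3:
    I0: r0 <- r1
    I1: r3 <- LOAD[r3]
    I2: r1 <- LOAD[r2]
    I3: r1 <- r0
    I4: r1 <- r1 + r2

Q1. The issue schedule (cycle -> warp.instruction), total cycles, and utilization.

cycle 0: W0.I0
cycle 1: W0.I1
cycle 2: W0.I2
cycle 3: W0.I3
cycle 4: W0.I4
cycle 5: W0.I5
cycle 6: W0.I6
cycle 7: W1.I0
cycle 8: W1.I1
cycle 9: W1.I2
cycle 10: W2.I0
cycle 11: W3.I0
cycle 12: W3.I1
cycle 13: W3.I2
cycle 14: W2.I1
cycle 15: W2.I2
cycle 16: W2.I3
cycle 17: W2.I4
cycle 18: W3.I3
cycle 19: W3.I4
cycle 20: W2.I5

Answer: 21 cycles, utilization 1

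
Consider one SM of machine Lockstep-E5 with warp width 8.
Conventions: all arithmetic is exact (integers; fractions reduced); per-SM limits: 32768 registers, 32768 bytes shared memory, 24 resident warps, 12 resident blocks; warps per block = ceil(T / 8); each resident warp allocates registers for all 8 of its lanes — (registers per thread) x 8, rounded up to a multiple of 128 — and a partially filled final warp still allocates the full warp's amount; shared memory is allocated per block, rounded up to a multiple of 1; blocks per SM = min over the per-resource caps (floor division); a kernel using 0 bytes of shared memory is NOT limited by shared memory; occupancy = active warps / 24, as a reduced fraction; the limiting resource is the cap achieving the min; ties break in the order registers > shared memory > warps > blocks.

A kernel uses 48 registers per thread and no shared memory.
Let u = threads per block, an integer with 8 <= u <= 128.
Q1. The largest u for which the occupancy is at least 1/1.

Answer: u = 96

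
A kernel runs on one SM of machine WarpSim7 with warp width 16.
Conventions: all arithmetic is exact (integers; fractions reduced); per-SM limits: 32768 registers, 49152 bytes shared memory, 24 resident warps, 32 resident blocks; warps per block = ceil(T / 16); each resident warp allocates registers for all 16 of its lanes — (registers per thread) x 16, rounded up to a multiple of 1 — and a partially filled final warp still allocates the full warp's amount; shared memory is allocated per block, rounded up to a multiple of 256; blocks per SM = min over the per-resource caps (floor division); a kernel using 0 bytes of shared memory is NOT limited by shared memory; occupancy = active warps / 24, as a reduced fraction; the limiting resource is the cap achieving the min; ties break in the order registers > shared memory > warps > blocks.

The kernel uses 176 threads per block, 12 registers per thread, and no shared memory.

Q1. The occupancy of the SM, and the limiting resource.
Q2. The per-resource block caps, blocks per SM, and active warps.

Answer: occupancy 11/12, limited by warps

registers: 15 blocks
shared memory: no limit (kernel uses none)
warps: 2 blocks
blocks: 32 blocks

Answer: 2 blocks, 22 active warps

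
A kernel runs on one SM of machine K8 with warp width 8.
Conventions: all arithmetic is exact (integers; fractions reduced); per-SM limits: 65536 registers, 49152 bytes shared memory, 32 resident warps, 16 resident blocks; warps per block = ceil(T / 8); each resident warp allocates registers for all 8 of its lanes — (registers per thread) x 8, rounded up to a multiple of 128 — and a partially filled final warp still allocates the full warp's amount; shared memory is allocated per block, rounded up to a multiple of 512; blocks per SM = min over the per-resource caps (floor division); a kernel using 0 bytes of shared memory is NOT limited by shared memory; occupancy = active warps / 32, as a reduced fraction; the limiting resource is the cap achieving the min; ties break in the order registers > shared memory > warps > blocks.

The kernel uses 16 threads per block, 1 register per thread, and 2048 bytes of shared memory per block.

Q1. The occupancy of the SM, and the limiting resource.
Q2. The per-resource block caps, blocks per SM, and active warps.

Answer: occupancy 1, limited by warps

registers: 256 blocks
shared memory: 24 blocks
warps: 16 blocks
blocks: 16 blocks

Answer: 16 blocks, 32 active warps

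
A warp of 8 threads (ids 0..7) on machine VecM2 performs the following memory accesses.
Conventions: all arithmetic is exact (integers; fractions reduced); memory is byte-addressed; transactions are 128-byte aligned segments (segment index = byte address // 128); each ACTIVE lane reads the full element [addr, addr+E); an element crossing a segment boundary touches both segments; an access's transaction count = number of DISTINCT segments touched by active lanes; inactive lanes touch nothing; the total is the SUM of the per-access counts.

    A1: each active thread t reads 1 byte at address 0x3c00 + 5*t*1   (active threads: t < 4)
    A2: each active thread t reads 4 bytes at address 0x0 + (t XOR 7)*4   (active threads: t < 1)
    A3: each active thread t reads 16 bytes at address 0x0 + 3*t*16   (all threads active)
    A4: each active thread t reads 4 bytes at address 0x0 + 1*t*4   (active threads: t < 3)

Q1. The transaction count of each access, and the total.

A1: 1 transaction
A2: 1 transaction
A3: 3 transactions
A4: 1 transaction

Answer: 1,1,3,1; total 6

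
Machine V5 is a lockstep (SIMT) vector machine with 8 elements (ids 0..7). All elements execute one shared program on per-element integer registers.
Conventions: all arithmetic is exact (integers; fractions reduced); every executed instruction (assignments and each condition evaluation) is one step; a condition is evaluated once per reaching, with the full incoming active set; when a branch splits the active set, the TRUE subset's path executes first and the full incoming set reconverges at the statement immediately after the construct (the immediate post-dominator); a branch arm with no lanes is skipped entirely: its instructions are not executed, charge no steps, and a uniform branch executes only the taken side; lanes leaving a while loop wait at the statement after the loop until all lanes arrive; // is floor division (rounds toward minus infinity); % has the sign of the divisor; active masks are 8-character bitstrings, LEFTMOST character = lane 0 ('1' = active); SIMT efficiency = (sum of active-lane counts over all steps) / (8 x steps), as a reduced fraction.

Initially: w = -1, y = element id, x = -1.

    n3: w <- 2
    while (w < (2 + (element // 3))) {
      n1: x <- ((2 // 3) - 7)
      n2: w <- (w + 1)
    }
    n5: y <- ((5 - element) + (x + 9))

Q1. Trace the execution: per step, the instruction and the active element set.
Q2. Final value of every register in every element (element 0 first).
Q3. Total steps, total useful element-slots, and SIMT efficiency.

step 0: w <- 2                       11111111
step 1: eval (w < (2 + (element // 3))) 11111111
step 2: x <- ((2 // 3) - 7)          00011111
step 3: w <- (w + 1)                 00011111
step 4: eval (w < (2 + (element // 3))) 00011111
step 5: x <- ((2 // 3) - 7)          00000011
step 6: w <- (w + 1)                 00000011
step 7: eval (w < (2 + (element // 3))) 00000011
step 8: y <- ((5 - element) + (x + 9)) 11111111

Answer: 9 steps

w: 2,2,2,3,3,3,4,4
y: 13,12,11,4,3,2,1,0
x: -1,-1,-1,-7,-7,-7,-7,-7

steps = 9; useful = 45; efficiency = 45/72 = 5/8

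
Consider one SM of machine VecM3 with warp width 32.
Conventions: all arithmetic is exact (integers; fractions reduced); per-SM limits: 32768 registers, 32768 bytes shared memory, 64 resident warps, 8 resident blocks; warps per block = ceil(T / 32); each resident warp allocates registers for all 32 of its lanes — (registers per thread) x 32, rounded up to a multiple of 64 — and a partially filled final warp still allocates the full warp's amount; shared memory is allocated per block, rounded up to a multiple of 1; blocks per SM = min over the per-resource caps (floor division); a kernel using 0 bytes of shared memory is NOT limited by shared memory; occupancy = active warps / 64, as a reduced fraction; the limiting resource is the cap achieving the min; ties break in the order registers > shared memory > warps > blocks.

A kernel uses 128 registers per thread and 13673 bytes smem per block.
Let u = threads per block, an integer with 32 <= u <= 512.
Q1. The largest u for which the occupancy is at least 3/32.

Answer: u = 256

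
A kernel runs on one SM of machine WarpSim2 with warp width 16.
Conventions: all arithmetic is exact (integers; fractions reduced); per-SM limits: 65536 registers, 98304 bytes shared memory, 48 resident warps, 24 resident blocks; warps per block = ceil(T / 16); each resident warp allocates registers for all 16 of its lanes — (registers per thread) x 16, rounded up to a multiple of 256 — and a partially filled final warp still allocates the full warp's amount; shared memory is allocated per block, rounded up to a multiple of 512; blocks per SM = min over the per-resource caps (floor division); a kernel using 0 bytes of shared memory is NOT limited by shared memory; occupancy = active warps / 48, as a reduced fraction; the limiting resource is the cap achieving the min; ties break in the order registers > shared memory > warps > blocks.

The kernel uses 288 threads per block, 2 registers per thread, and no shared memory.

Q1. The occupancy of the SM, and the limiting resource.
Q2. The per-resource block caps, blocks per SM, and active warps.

Answer: occupancy 3/4, limited by warps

registers: 14 blocks
shared memory: no limit (kernel uses none)
warps: 2 blocks
blocks: 24 blocks

Answer: 2 blocks, 36 active warps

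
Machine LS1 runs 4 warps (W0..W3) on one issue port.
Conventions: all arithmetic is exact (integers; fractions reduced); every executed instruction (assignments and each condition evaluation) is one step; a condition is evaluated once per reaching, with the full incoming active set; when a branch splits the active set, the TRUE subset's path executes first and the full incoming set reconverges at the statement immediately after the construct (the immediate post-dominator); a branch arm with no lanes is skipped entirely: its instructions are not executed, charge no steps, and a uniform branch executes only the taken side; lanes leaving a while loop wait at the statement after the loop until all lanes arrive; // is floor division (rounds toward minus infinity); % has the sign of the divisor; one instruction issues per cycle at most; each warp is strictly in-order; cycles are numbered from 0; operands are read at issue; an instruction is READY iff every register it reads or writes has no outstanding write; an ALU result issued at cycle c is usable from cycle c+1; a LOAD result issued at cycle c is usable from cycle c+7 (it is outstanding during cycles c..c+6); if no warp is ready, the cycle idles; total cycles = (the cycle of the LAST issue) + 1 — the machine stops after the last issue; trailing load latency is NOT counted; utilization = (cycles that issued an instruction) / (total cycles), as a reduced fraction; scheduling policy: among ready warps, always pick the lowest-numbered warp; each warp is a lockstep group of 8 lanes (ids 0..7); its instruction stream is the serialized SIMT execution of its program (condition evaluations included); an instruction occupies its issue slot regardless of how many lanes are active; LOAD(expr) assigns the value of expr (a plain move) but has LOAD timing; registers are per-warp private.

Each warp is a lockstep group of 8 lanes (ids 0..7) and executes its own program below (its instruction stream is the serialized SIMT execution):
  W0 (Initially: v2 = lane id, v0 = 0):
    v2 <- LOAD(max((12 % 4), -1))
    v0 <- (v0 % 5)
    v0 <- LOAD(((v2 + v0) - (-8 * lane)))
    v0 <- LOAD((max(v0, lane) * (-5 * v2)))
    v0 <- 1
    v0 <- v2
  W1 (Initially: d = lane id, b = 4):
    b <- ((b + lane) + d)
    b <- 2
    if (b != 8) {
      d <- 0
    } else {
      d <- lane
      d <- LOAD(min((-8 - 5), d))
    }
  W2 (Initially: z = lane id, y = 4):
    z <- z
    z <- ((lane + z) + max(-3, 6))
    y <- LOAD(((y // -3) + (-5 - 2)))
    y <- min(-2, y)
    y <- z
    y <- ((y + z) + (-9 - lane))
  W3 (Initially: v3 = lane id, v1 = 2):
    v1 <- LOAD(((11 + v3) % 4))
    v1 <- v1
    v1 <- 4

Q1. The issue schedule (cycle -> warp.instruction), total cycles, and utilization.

cycle 0: W0.I0
cycle 1: W0.I1
cycle 2: W1.I0
cycle 3: W1.I1
cycle 4: W1.I2
cycle 5: W1.I3
cycle 6: W2.I0
cycle 7: W0.I2
cycle 8: W2.I1
cycle 9: W2.I2
cycle 10: W3.I0
cycle 11: idle
cycle 12: idle
cycle 13: idle
cycle 14: W0.I3
cycle 15: idle
cycle 16: W2.I3
cycle 17: W2.I4
cycle 18: W2.I5
cycle 19: W3.I1
cycle 20: W3.I2
cycle 21: W0.I4
cycle 22: W0.I5

Answer: 23 cycles, utilization 19/23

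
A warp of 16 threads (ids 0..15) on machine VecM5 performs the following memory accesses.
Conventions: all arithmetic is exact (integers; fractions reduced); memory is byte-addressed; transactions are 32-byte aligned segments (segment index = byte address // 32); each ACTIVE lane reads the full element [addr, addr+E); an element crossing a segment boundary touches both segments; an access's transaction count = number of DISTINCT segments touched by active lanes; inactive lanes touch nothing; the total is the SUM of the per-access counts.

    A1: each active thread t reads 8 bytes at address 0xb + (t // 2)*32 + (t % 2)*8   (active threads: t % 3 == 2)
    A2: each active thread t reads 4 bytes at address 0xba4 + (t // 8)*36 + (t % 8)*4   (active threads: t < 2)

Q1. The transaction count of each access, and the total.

A1: 5 transactions
A2: 1 transaction

Answer: 5,1; total 6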